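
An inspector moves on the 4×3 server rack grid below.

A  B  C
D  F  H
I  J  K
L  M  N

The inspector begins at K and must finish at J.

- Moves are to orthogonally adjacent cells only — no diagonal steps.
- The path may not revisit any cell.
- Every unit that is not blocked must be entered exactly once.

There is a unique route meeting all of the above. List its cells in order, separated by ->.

K -> N -> M -> L -> I -> D -> A -> B -> C -> H -> F -> J

Need to visit all 12 open cells exactly once, starting at K and ending at J.
Cell L has only two open neighbours (I and M), so the path must pass straight through it: one of those is the cell it's entered from and the other is where it exits.
Route from K: down 1 to N, left 2 to L, up 3 to A, right 2 to C, down 1 to H, left 1 to F, down 1 to J — 11 moves in all.
Check: all 12 open cells covered.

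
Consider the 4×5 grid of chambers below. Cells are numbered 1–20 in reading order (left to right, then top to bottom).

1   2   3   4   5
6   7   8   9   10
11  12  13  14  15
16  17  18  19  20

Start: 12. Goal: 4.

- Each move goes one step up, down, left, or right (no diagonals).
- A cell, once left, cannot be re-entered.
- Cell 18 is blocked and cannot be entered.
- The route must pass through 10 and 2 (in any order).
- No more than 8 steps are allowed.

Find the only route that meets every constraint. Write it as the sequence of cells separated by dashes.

12 - 7 - 2 - 3 - 8 - 9 - 10 - 5 - 4

The 8-move cap with required stops at 10, 2 leaves no slack for detours.
Route from 12: 2× up (reaching 2), right to 3, down to 8, 2× right (reaching 10), up to 5, left to 4 — 8 moves in all.
Check: all required cells visited; 8 ≤ 8 moves.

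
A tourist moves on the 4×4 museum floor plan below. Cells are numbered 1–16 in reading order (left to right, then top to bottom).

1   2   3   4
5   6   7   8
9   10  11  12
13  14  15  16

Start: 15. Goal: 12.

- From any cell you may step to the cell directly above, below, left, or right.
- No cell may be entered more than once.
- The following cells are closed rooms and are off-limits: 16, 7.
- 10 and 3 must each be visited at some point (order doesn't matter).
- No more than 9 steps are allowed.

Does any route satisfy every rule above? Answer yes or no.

yes

One route that works: 15 → 11 → 10 → 6 → 2 → 3 → 4 → 8 → 12.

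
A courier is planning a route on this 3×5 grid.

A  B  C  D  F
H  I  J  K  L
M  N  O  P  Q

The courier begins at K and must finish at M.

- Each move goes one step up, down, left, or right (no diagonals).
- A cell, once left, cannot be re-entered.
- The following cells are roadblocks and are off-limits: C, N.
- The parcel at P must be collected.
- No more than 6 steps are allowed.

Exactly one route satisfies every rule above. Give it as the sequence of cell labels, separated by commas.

K, P, O, J, I, H, M

The budget equals the shortest possible length, so every move has to be on a shortest route through the required cells.
Route from K: down 1 to P, left 1 to O, up 1 to J, left 2 to H, down 1 to M — 6 moves in all.
Check: all required cells visited; 6 ≤ 6 moves.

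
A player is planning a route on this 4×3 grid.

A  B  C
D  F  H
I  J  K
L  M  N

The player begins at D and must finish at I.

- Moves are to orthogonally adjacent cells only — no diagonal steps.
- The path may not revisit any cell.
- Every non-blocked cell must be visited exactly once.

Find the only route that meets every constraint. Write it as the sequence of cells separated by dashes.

D - A - B - C - H - F - J - K - N - M - L - I

Need to visit all 12 open cells exactly once, starting at D and ending at I.
Cell L has only two open neighbours (I and M), so the path must pass straight through it: one of those is the cell it's entered from and the other is where it exits.
Route from D: up to A, 2× right (reaching C), down to H, left to F, down to J, right to K, down to N, 2× left (reaching L), up to I — 11 moves in all.
Check: all 12 open cells covered.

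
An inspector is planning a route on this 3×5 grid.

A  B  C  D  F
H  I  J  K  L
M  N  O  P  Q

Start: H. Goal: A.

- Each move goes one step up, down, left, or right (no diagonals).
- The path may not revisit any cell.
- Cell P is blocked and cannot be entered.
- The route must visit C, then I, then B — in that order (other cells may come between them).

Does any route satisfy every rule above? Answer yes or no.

Ignoring the required order, 9 revisit-free routes from H to A pass through all of C, I, and B; the waypoint orders that occur are I → C → B (9) — never C → I → B.

no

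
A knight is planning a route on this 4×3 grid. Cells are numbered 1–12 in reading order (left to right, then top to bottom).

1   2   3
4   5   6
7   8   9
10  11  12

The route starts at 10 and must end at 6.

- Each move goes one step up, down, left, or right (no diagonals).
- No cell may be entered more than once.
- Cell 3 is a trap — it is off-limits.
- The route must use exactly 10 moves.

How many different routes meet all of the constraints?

2

Need simple routes of exactly 10 moves from 10 to 6 (Manhattan distance 4, so 3 moves are spent on a detour and 3 undoing it).
Enumerating: 10 7 4 1 2 5 8 11 12 9 6 | 10 11 12 9 8 7 4 1 2 5 6.
That gives 2 routes.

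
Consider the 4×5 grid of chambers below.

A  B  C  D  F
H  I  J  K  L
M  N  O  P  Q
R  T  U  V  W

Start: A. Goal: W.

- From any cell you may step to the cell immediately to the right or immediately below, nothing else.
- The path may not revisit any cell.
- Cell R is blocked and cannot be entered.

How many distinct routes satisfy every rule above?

A right/down-only route from A to W makes exactly 3 down-moves and 4 right-moves in some order.
With no other constraints that would be C(7,3) = 35 routes.
Subtract routes through each blocked cell (inclusion–exclusion for overlaps): − through R: 1 → 34.
That gives 34 routes.

34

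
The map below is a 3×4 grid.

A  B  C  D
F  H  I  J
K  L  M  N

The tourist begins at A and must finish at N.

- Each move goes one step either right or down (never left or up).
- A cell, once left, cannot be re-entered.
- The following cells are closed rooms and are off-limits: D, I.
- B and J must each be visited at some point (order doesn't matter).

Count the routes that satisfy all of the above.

A right/down-only route from A to N makes exactly 2 down-moves and 3 right-moves in some order.
With no other constraints that would be C(5,2) = 10 routes.
A monotone route can only reach the required cells in the order B, J, so split there and multiply the segment counts (each segment already excludes blocked cells): A→B: 1; B→J: 0; J→N: 1; product = 0.
No route satisfies every constraint, so the count is 0.

0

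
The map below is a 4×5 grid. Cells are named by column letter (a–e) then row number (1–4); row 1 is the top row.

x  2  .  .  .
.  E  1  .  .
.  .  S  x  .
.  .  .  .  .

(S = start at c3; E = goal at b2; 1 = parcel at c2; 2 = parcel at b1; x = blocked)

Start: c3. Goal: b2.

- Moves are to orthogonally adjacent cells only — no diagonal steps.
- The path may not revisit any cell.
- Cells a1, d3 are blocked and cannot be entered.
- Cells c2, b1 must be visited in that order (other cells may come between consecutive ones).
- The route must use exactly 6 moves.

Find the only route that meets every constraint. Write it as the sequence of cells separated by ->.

c3 -> c2 -> d2 -> d1 -> c1 -> b1 -> b2

The waypoints must appear in the order c2, b1, with no cell reused.
Route from c3: up 1 to c2, right 1 to d2, up 1 to d1, left 2 to b1, down 1 to b2 — 6 moves in all.
Check: order respected (1 at step 1, 2 at step 5); 6 moves as required.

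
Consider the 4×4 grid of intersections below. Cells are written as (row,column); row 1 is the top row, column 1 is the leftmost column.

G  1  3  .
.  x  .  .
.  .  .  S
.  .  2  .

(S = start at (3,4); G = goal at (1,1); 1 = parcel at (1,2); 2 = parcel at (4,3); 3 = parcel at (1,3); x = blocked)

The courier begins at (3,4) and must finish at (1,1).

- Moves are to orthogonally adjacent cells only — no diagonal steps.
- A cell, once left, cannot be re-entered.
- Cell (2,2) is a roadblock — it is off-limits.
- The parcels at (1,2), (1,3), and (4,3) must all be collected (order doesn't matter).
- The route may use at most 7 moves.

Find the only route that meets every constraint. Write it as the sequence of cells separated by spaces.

(3,4) (4,4) (4,3) (3,3) (2,3) (1,3) (1,2) (1,1)

The budget equals the shortest possible length, so every move has to be on a shortest route through the required cells.
Route from (3,4): down 1 to (4,4), left 1 to (4,3), up 3 to (1,3), left 2 to (1,1) — 7 moves in all.
Check: all required cells visited; 7 ≤ 7 moves.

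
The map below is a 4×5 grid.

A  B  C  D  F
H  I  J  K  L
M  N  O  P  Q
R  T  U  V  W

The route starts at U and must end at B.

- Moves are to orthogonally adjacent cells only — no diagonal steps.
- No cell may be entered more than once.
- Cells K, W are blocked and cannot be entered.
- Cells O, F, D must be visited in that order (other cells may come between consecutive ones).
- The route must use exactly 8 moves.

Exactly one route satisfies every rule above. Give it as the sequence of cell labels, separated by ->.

U -> O -> P -> Q -> L -> F -> D -> C -> B

The waypoints must appear in the order O, F, D, with no cell reused.
Route from U: up 1 to O, right 2 to Q, up 2 to F, left 3 to B — 8 moves in all.
Check: order respected (O at step 1, F at step 5, D at step 6); 8 moves as required.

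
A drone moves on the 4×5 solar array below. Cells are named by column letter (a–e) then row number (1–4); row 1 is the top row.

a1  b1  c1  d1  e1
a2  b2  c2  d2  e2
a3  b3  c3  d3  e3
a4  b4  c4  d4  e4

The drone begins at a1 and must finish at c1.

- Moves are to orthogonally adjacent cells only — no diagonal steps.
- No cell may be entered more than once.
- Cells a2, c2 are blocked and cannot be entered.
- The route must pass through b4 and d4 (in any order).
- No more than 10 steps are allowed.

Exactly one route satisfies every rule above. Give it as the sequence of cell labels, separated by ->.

a1 -> b1 -> b2 -> b3 -> b4 -> c4 -> d4 -> d3 -> d2 -> d1 -> c1

The budget equals the shortest possible length, so every move has to be on a shortest route through the required cells.
Route from a1: right 1 to b1, down 3 to b4, right 2 to d4, up 3 to d1, left 1 to c1 — 10 moves in all.
Check: all required cells visited; 10 ≤ 10 moves.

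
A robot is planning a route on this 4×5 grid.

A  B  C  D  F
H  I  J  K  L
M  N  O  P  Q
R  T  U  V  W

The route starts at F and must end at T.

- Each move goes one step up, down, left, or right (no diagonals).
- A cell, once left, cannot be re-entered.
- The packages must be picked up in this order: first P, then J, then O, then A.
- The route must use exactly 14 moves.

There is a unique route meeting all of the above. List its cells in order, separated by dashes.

The waypoints must appear in the order P, J, O, A, with no cell reused.
Route from F: down 2 to Q, left 1 to P, up 1 to K, left 1 to J, down 1 to O, left 1 to N, up 2 to B, left 1 to A, down 3 to R, right 1 to T — 14 moves in all.
Check: order respected (P at step 3, J at step 5, O at step 6, A at step 10); 14 moves as required.

F - L - Q - P - K - J - O - N - I - B - A - H - M - R - T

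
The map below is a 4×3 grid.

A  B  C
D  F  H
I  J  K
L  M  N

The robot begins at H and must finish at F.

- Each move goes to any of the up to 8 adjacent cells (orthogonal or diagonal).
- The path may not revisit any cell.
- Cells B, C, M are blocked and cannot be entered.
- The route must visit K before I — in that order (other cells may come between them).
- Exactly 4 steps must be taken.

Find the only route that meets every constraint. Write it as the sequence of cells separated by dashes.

The waypoints must appear in the order K, I, with no cell reused.
Route from H: down to K, 2× left (reaching I), up-right to F — 4 moves in all.
Check: order respected (K at step 1, I at step 3); 4 moves as required.

H - K - J - I - F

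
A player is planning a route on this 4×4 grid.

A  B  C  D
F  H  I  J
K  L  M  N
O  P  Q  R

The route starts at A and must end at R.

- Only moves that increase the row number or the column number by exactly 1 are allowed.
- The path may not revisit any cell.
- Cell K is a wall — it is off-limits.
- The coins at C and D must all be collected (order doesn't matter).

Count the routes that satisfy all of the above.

A right/down-only route from A to R makes exactly 3 down-moves and 3 right-moves in some order.
With no other constraints that would be C(6,3) = 20 routes.
A monotone route can only reach the required cells in the order C, D, so split there and multiply the segment counts (each segment already excludes blocked cells): A→C: 1; C→D: 1; D→R: 1; product = 1.
That gives 1 route.

1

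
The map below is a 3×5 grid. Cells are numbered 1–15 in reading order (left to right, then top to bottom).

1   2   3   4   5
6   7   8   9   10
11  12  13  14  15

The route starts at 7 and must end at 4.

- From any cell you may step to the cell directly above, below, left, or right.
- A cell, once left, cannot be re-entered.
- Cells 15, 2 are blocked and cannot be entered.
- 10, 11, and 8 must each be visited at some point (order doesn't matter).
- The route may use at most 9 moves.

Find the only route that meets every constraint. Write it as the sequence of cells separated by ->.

7 -> 6 -> 11 -> 12 -> 13 -> 8 -> 9 -> 10 -> 5 -> 4

The 9-move cap with required stops at 10, 11, 8 leaves no slack for detours.
Route from 7: left to 6, down to 11, 2× right (reaching 13), up to 8, 2× right (reaching 10), up to 5, left to 4 — 9 moves in all.
Check: all required cells visited; 9 ≤ 9 moves.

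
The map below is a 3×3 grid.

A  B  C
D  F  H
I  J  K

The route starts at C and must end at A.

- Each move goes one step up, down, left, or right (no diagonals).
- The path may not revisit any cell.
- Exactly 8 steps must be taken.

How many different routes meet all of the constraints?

2

Need simple routes of exactly 8 moves from C to A (Manhattan distance 2, so 3 moves are spent on a detour and 3 undoing it).
Enumerating: C H K J I D F B A | C B F H K J I D A.
That gives 2 routes.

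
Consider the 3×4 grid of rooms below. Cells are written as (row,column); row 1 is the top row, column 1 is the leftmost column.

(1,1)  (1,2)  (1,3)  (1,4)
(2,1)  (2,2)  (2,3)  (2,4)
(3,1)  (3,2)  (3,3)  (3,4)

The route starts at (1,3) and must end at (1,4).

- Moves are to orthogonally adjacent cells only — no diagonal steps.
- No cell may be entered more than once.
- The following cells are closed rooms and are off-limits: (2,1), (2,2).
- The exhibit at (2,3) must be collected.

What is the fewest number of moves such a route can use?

3

Any route passes through (2,3) somewhere between (1,3) and (1,4). Summing Manhattan distances along the two legs ((1,3) → (2,3) → (1,4)) gives a lower bound of 1 + 2 = 3 moves.
A route of 3 moves achieves this: (1,3) → (2,3) → (2,4) → (1,4).
Since 3 matches the lower bound, it is optimal.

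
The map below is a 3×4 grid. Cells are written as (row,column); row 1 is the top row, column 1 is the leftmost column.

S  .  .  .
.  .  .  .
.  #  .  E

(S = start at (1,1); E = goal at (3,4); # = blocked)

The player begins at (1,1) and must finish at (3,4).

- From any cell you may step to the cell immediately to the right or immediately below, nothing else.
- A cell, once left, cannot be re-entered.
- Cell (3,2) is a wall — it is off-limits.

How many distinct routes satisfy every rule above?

7

A right/down-only route from (1,1) to (3,4) makes exactly 2 down-moves and 3 right-moves in some order.
With no other constraints that would be C(5,2) = 10 routes.
Subtract routes through each blocked cell (inclusion–exclusion for overlaps): − through (3,2): 3 → 7.
That gives 7 routes.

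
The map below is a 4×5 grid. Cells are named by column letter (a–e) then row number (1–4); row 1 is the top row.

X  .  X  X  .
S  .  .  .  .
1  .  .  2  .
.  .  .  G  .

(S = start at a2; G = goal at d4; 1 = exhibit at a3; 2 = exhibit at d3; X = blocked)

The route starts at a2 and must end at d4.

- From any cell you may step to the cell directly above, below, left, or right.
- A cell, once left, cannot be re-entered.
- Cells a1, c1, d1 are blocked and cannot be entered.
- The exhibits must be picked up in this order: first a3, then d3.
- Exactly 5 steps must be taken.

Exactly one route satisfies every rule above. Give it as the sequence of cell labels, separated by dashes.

a2 - a3 - b3 - c3 - d3 - d4

The waypoints must appear in the order a3, d3, with no cell reused.
Route from a2: down to a3, 3× right (reaching d3), down to d4 — 5 moves in all.
Check: order respected (1 at step 1, 2 at step 4); 5 moves as required.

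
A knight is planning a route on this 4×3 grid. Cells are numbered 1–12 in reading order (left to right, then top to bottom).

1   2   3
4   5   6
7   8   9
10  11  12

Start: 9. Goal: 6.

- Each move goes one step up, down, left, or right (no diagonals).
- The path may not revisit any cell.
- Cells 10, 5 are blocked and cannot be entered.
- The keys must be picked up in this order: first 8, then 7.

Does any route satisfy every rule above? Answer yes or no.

yes

One route that works: 9 → 8 → 7 → 4 → 1 → 2 → 3 → 6.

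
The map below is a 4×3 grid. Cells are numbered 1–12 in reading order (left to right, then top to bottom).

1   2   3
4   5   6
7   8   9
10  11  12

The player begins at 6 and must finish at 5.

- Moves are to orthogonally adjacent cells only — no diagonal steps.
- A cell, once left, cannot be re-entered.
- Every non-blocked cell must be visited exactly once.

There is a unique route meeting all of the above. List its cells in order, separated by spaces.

6 3 2 1 4 7 10 11 12 9 8 5

Need to visit all 12 open cells exactly once, starting at 6 and ending at 5.
Route from 6: up 1 to 3, left 2 to 1, down 3 to 10, right 2 to 12, up 1 to 9, left 1 to 8, up 1 to 5 — 11 moves in all.
Check: all 12 open cells covered.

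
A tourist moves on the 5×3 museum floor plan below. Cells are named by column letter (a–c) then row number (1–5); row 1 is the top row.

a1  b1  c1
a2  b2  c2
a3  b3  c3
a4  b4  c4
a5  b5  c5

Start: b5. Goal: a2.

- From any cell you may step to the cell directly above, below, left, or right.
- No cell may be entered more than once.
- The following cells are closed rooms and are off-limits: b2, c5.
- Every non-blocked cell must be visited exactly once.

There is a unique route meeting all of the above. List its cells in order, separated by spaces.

Need to visit all 13 open cells exactly once, starting at b5 and ending at a2.
Route from b5: left to a5, 2× up (reaching a3), right to b3, down to b4, right to c4, 3× up (reaching c1), 2× left (reaching a1), down to a2 — 12 moves in all.
Check: all 13 open cells covered.

b5 a5 a4 a3 b3 b4 c4 c3 c2 c1 b1 a1 a2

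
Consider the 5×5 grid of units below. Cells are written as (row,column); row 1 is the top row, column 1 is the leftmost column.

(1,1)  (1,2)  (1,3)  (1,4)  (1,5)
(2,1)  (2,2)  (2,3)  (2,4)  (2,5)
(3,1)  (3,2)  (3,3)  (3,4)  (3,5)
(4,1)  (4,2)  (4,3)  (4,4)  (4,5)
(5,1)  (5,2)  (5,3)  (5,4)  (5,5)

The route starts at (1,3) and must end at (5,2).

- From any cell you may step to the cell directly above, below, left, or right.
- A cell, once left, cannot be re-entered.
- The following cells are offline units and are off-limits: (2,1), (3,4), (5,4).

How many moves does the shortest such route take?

5

The Manhattan distance from (1,3) to (5,2) is |1−5| + |3−2| = 5, so at least 5 moves are needed.
A route of 5 moves achieves this: (1,3) → (2,3) → (3,3) → (4,3) → (5,3) → (5,2).
Since 5 matches the lower bound, it is optimal.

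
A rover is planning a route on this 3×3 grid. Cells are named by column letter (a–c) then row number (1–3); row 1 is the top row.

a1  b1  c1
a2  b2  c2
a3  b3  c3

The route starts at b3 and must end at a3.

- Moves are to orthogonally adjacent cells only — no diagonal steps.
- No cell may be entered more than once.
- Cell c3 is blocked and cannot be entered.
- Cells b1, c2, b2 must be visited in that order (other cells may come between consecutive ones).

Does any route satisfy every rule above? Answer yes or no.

no

Ignoring the required order, 1 revisit-free route from b3 to a3 passes through all of b1, c2, and b2; the waypoint orders that occur are b2 → c2 → b1 (1) — never b1 → c2 → b2.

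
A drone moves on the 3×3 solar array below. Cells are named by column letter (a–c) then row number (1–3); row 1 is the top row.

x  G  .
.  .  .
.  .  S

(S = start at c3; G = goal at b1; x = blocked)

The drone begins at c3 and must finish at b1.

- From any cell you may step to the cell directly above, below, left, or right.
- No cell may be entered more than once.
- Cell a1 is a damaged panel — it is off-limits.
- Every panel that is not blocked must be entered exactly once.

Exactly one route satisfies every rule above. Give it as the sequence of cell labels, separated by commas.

Need to visit all 8 open cells exactly once, starting at c3 and ending at b1.
Cell c1 has only two open neighbours (c2 and b1), so the path must pass straight through it: one of those is the cell it's entered from and the other is where it exits.
Route from c3: 2× left (reaching a3), up to a2, 2× right (reaching c2), up to c1, left to b1 — 7 moves in all.
Check: all 8 open cells covered.

c3, b3, a3, a2, b2, c2, c1, b1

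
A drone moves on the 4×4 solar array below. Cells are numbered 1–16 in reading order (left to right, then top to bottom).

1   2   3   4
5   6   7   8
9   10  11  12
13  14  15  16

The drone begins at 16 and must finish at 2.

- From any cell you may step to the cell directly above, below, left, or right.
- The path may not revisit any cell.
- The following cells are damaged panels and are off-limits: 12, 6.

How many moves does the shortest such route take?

5

The Manhattan distance from 16 to 2 is |4−1| + |4−2| = 5, so at least 5 moves are needed.
A route of 5 moves achieves this: 16 → 15 → 11 → 7 → 3 → 2.
Since 5 matches the lower bound, it is optimal.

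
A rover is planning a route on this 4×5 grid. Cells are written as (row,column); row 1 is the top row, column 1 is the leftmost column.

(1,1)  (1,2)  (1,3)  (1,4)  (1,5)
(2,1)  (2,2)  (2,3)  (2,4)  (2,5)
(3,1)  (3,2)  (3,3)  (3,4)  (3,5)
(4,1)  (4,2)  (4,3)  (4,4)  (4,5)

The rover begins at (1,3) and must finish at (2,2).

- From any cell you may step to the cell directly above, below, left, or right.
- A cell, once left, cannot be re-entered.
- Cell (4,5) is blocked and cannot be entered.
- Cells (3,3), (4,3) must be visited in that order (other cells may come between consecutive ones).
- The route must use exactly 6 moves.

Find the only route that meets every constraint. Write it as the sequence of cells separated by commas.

The waypoints must appear in the order (3,3), (4,3), with no cell reused.
Route from (1,3): 3× down (reaching (4,3)), left to (4,2), 2× up (reaching (2,2)) — 6 moves in all.
Check: order respected ((3,3) at step 2, (4,3) at step 3); 6 moves as required.

(1,3), (2,3), (3,3), (4,3), (4,2), (3,2), (2,2)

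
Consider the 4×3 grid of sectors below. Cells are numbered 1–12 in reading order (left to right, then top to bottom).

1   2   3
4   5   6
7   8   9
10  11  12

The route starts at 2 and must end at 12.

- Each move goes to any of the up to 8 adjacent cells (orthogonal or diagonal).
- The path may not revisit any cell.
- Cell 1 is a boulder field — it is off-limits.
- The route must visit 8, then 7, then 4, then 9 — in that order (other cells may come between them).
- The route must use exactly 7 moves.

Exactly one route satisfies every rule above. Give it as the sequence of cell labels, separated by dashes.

The waypoints must appear in the order 8, 7, 4, 9, with no cell reused.
Route from 2: down-right to 6, down-left to 8, left to 7, up to 4, right to 5, down-right to 9, down to 12 — 7 moves in all.
Check: order respected (8 at step 2, 7 at step 3, 4 at step 4, 9 at step 6); 7 moves as required.

2 - 6 - 8 - 7 - 4 - 5 - 9 - 12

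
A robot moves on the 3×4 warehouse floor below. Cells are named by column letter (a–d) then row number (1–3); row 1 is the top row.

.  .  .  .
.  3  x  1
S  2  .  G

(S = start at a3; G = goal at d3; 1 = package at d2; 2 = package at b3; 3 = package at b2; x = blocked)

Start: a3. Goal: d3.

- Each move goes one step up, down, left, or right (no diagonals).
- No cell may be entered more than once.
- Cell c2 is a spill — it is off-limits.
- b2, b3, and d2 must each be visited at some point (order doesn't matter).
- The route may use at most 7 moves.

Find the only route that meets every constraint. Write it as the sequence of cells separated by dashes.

a3 - b3 - b2 - b1 - c1 - d1 - d2 - d3

Any route must reach b2, b3, and d2 and still end at d3 within 7 moves, so the order of the required stops is forced.
Route from a3: right 1 to b3, up 2 to b1, right 2 to d1, down 2 to d3 — 7 moves in all.
Check: all required cells visited; 7 ≤ 7 moves.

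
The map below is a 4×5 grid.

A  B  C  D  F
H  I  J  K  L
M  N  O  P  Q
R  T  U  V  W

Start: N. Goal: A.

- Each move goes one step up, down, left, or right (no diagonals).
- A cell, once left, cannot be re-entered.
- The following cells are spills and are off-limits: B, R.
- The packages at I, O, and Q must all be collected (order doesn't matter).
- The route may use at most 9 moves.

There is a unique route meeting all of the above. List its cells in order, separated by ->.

N -> O -> P -> Q -> L -> K -> J -> I -> H -> A

The 9-move cap with required stops at I, O, Q leaves no slack for detours.
Route from N: right 3 to Q, up 1 to L, left 4 to H, up 1 to A — 9 moves in all.
Check: all required cells visited; 9 ≤ 9 moves.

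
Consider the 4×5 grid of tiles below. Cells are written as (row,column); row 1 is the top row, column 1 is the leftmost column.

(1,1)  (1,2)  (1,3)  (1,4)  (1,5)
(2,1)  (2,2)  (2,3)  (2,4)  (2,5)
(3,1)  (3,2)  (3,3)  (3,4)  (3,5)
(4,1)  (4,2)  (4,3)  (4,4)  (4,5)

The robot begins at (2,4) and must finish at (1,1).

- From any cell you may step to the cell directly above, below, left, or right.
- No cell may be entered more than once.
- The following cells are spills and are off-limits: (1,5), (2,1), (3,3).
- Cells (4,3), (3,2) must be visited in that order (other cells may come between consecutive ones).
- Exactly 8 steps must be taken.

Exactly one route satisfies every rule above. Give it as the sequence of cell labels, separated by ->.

The waypoints must appear in the order (4,3), (3,2), with no cell reused.
Route from (2,4): 2× down (reaching (4,4)), 2× left (reaching (4,2)), 3× up (reaching (1,2)), left to (1,1) — 8 moves in all.
Check: order respected ((4,3) at step 3, (3,2) at step 5); 8 moves as required.

(2,4) -> (3,4) -> (4,4) -> (4,3) -> (4,2) -> (3,2) -> (2,2) -> (1,2) -> (1,1)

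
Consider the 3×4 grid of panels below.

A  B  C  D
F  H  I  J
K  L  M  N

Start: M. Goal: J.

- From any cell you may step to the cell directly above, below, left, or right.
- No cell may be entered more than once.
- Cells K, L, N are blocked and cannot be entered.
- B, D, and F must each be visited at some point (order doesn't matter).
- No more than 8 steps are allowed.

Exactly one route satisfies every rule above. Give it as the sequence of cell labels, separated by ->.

The 8-move cap with required stops at B, D, F leaves no slack for detours.
Route from M: up to I, 2× left (reaching F), up to A, 3× right (reaching D), down to J — 8 moves in all.
Check: all required cells visited; 8 ≤ 8 moves.

M -> I -> H -> F -> A -> B -> C -> D -> J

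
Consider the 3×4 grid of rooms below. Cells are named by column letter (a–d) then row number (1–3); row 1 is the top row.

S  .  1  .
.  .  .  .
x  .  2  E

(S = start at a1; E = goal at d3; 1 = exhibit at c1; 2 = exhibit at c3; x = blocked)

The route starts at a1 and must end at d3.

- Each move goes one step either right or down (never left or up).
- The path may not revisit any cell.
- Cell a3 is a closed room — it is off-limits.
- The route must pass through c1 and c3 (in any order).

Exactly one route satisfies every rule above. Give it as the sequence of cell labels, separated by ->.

a1 -> b1 -> c1 -> c2 -> c3 -> d3

Moves only go right or down, so the column and row indices never decrease.
Route from a1: right 2 to c1, down 2 to c3, right 1 to d3 — 5 moves in all.
Check: all required cells visited.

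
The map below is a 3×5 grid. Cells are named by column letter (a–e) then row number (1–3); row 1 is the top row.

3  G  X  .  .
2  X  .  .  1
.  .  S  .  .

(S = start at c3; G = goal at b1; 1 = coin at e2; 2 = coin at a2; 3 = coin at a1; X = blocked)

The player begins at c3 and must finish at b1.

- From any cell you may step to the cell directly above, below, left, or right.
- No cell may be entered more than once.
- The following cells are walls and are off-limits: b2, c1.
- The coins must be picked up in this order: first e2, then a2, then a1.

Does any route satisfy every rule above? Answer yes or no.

no

Every way from e2 onward to b1 runs back through c3, which the route has already used — so it cannot be completed without a revisit.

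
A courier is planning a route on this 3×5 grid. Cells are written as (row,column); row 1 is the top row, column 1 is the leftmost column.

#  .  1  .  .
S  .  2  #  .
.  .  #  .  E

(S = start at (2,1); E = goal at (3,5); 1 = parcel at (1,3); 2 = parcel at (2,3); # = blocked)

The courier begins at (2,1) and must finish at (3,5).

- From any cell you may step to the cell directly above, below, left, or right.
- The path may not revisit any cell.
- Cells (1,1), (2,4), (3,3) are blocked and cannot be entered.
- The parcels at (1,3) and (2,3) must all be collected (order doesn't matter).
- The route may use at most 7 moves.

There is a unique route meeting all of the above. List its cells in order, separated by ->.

(2,1) -> (2,2) -> (2,3) -> (1,3) -> (1,4) -> (1,5) -> (2,5) -> (3,5)

The budget equals the shortest possible length, so every move has to be on a shortest route through the required cells.
Route from (2,1): right 2 to (2,3), up 1 to (1,3), right 2 to (1,5), down 2 to (3,5) — 7 moves in all.
Check: all required cells visited; 7 ≤ 7 moves.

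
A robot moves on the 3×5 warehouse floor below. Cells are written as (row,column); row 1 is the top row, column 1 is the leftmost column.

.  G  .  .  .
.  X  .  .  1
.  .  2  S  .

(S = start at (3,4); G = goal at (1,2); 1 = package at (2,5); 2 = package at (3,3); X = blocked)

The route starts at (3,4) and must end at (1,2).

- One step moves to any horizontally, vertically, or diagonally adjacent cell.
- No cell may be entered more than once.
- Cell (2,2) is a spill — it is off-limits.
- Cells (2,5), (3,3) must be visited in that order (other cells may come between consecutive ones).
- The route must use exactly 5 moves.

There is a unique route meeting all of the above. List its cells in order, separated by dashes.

(3,4) - (2,5) - (2,4) - (3,3) - (2,3) - (1,2)

The waypoints must appear in the order (2,5), (3,3), with no cell reused.
Route from (3,4): up-right 1 to (2,5), left 1 to (2,4), down-left 1 to (3,3), up 1 to (2,3), up-left 1 to (1,2) — 5 moves in all.
Check: order respected (1 at step 1, 2 at step 3); 5 moves as required.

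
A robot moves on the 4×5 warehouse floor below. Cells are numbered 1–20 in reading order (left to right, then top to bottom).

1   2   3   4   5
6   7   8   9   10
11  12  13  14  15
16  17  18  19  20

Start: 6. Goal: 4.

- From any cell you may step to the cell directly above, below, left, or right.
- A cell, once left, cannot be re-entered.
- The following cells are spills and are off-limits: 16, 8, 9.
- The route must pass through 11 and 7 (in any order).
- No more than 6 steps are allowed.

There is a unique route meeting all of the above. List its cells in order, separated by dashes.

Any route must reach 11 and 7 and still end at 4 within 6 moves, so the order of the required stops is forced.
Route from 6: down to 11, right to 12, 2× up (reaching 2), 2× right (reaching 4) — 6 moves in all.
Check: all required cells visited; 6 ≤ 6 moves.

6 - 11 - 12 - 7 - 2 - 3 - 4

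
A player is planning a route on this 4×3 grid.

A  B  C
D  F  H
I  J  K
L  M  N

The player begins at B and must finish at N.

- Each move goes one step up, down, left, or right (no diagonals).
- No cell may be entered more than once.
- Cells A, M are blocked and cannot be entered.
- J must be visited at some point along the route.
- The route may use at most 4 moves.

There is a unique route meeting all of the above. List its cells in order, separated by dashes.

B - F - J - K - N

The 4-move cap with required stops at J leaves no slack for detours.
Route from B: 2× down (reaching J), right to K, down to N — 4 moves in all.
Check: all required cells visited; 4 ≤ 4 moves.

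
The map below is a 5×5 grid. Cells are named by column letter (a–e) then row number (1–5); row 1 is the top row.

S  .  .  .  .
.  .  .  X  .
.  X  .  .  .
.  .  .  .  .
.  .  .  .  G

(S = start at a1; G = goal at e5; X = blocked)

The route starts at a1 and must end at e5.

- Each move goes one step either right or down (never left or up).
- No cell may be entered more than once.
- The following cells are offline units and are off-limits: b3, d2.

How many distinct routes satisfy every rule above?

A right/down-only route from a1 to e5 makes exactly 4 down-moves and 4 right-moves in some order.
With no other constraints that would be C(8,4) = 70 routes.
Subtract routes through each blocked cell (inclusion–exclusion for overlaps): − through d2: 16 − through b3: 30 → 24.
That gives 24 routes.

24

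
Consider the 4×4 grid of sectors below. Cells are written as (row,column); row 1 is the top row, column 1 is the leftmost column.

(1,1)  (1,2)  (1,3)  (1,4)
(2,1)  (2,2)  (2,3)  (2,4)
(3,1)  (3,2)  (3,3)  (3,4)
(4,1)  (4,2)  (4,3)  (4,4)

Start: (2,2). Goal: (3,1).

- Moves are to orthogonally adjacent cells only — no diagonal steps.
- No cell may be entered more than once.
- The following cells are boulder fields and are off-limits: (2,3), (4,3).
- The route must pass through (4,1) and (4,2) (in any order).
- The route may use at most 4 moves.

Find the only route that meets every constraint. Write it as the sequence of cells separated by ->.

Any route must reach (4,1) and (4,2) and still end at (3,1) within 4 moves, so the order of the required stops is forced.
Route from (2,2): 2× down (reaching (4,2)), left to (4,1), up to (3,1) — 4 moves in all.
Check: all required cells visited; 4 ≤ 4 moves.

(2,2) -> (3,2) -> (4,2) -> (4,1) -> (3,1)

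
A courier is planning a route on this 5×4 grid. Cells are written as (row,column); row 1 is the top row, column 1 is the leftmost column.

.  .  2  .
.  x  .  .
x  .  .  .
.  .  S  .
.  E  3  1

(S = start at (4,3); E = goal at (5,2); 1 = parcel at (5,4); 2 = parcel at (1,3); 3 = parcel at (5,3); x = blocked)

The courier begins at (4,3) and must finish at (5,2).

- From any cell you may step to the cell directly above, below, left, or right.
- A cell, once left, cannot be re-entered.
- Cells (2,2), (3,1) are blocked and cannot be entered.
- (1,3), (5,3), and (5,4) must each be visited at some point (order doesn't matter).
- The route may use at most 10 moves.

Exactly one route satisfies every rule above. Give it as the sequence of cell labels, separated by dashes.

(4,3) - (3,3) - (2,3) - (1,3) - (1,4) - (2,4) - (3,4) - (4,4) - (5,4) - (5,3) - (5,2)

The 10-move cap with required stops at (1,3), (5,3), (5,4) leaves no slack for detours.
Route from (4,3): 3× up (reaching (1,3)), right to (1,4), 4× down (reaching (5,4)), 2× left (reaching (5,2)) — 10 moves in all.
Check: all required cells visited; 10 ≤ 10 moves.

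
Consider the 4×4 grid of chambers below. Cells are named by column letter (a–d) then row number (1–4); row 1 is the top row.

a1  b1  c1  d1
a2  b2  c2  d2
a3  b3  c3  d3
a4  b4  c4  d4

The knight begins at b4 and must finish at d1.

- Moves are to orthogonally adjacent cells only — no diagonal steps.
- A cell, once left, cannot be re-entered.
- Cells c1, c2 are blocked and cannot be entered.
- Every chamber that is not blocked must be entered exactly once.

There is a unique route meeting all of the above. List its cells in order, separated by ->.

Need to visit all 14 open cells exactly once, starting at b4 and ending at d1.
Cell b1 has only two open neighbours (b2 and a1), so the path must pass straight through it: one of those is the cell it's entered from and the other is where it exits.
Route from b4: left 1 to a4, up 3 to a1, right 1 to b1, down 2 to b3, right 1 to c3, down 1 to c4, right 1 to d4, up 3 to d1 — 13 moves in all.
Check: all 14 open cells covered.

b4 -> a4 -> a3 -> a2 -> a1 -> b1 -> b2 -> b3 -> c3 -> c4 -> d4 -> d3 -> d2 -> d1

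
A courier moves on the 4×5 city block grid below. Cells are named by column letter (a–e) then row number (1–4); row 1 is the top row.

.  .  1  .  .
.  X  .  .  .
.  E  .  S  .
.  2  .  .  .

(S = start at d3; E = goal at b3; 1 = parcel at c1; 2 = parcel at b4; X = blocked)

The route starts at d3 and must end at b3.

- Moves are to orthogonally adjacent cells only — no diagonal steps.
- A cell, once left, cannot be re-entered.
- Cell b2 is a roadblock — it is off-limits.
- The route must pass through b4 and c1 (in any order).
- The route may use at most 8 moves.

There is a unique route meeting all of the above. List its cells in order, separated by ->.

d3 -> d2 -> d1 -> c1 -> c2 -> c3 -> c4 -> b4 -> b3

Any route must reach b4 and c1 and still end at b3 within 8 moves, so the order of the required stops is forced.
Route from d3: 2× up (reaching d1), left to c1, 3× down (reaching c4), left to b4, up to b3 — 8 moves in all.
Check: all required cells visited; 8 ≤ 8 moves.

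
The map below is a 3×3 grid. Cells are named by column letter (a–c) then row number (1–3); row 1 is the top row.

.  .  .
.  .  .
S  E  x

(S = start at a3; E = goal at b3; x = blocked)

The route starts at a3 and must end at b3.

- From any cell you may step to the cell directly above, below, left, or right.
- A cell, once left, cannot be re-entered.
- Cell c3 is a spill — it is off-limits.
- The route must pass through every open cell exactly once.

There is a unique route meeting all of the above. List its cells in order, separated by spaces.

a3 a2 a1 b1 c1 c2 b2 b3

Need to visit all 8 open cells exactly once, starting at a3 and ending at b3.
Cell a1 has only two open neighbours (a2 and b1), so the path must pass straight through it: one of those is the cell it's entered from and the other is where it exits.
Route from a3: up 2 to a1, right 2 to c1, down 1 to c2, left 1 to b2, down 1 to b3 — 7 moves in all.
Check: all 8 open cells covered.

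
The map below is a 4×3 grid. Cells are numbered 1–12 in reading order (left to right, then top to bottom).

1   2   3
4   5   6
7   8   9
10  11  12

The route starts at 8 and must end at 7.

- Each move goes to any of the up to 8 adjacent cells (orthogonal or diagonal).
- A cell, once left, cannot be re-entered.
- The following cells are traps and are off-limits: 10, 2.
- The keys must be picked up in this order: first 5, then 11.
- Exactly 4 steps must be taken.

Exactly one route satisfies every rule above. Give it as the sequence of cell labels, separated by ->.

8 -> 5 -> 9 -> 11 -> 7

The waypoints must appear in the order 5, 11, with no cell reused.
Route from 8: up 1 to 5, down-right 1 to 9, down-left 1 to 11, up-left 1 to 7 — 4 moves in all.
Check: order respected (5 at step 1, 11 at step 3); 4 moves as required.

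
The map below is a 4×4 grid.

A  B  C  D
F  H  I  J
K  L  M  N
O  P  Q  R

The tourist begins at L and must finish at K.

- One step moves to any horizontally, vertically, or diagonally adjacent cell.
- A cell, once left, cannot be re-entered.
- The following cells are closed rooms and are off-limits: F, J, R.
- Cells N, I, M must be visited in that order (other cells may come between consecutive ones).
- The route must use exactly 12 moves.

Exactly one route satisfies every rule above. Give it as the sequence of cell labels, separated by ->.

The waypoints must appear in the order N, I, M, with no cell reused.
Route from L: down-right to Q, up-right to N, up-left to I, up-right to D, 3× left (reaching A), 2× down-right (reaching M), down-left to P, left to O, up to K — 12 moves in all.
Check: order respected (N at step 2, I at step 3, M at step 9); 12 moves as required.

L -> Q -> N -> I -> D -> C -> B -> A -> H -> M -> P -> O -> K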